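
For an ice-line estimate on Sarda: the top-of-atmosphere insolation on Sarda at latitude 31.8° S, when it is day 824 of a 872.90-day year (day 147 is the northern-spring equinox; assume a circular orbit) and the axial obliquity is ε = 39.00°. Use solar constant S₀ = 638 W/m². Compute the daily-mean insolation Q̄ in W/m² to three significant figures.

Solar longitude: λ_s = 360° × (824 − 147)/872.90 = 279.207°.
sin δ = sin 39.00° × sin 279.207° = -0.62121, so δ = -38.405°.
cos H₀ = −tan(-31.8°) tan(-38.405°) = -0.4915, H₀ = 2.0846 rad.
Bracket: H₀ sin φ sin δ + cos φ cos δ sin H₀ = 2.0846×-0.52696×-0.62121 + 0.84989×0.78364×0.87087 = 0.682400 + 0.580006 = 1.262406.
Q̄ = (S₀/π) × [bracket] = (638/π) × 1.262406 = 256.4 W/m².

Q̄ ≈ 256 W/m²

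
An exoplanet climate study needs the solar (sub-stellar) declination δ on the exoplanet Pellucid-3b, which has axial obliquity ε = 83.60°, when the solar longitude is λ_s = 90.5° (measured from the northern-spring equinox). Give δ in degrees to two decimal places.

sin δ = sin ε · sin λ_s = sin 83.60° × sin 90.5° = 0.993730.
δ = arcsin(0.993730) = +83.58°.

δ = +83.58°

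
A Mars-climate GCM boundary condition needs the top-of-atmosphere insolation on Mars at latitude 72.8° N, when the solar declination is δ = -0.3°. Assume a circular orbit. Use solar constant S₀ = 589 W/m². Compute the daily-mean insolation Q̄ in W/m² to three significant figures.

Q̄ ≈ 54.0 W/m²

cos H₀ = −tan(+72.8°) tan(-0.300°) = 0.0169, H₀ = 1.5539 rad.
Bracket: H₀ sin φ sin δ + cos φ cos δ sin H₀ = 1.5539×0.95528×-0.00524 + 0.29571×0.99999×0.99986 = -0.007778 + 0.295666 = 0.287888.
Q̄ = (S₀/π) × [bracket] = (589/π) × 0.287888 = 53.97 W/m².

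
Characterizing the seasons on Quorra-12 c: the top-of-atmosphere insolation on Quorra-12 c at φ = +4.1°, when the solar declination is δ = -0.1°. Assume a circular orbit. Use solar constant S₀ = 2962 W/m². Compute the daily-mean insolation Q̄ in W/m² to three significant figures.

cos H₀ = −tan(+4.1°) tan(-0.100°) = 0.0001, H₀ = 1.5707 rad.
Bracket: H₀ sin φ sin δ + cos φ cos δ sin H₀ = 1.5707×0.07150×-0.00175 + 0.99744×1.00000×1.00000 = -0.000197 + 0.997440 = 0.997243.
Q̄ = (S₀/π) × [bracket] = (2962/π) × 0.997243 = 940.2 W/m².

Q̄ ≈ 940 W/m²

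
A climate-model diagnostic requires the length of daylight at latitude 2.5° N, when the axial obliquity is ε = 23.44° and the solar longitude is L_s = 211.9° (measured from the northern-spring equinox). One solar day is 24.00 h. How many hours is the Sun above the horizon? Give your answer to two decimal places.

Solar declination: sin δ = sin ε · sin L_s = sin 23.44° × sin 211.9° = -0.21021, so δ = -12.134°.
cos h₀ = −tan ϕ · tan δ = −tan(+2.5°) × tan(-12.134°) = 0.0094, so h₀ = 1.5614 rad = 89.46°.
Daylight = 2h₀/(2π) × 24.00 h = (1.5614/π) × 24.00 = 11.93 h.

11.93 h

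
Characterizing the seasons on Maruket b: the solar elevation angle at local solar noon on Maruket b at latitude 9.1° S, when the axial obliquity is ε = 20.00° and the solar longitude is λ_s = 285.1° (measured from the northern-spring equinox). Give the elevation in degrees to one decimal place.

Solar declination: sin δ = sin ε · sin λ_s = sin 20.00° × sin 285.1° = -0.33021, so δ = -19.282°.
At local noon the hour angle is zero, so the zenith angle equals |φ − δ| = |-9.1° − (-19.282°)| = 10.182°.
Elevation = 90° − 10.182° = 79.8°.

79.8°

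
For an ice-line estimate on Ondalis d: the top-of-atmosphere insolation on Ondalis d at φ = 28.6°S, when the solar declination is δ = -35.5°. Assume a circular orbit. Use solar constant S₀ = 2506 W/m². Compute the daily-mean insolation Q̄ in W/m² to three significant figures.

cos H₀ = −tan(-28.6°) tan(-35.500°) = -0.3889, H₀ = 1.9702 rad.
Bracket: H₀ sin φ sin δ + cos φ cos δ sin H₀ = 1.9702×-0.47869×-0.58070 + 0.87798×0.81412×0.92128 = 0.547667 + 0.658514 = 1.206181.
Q̄ = (S₀/π) × [bracket] = (2506/π) × 1.206181 = 962.2 W/m².

Q̄ ≈ 962 W/m²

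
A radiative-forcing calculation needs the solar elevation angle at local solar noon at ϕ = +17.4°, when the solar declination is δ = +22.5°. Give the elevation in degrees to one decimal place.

84.9°

At local noon the hour angle is zero, so the zenith angle equals |ϕ − δ| = |+17.4° − (+22.500°)| = 5.100°.
Elevation = 90° − 5.100° = 84.9°.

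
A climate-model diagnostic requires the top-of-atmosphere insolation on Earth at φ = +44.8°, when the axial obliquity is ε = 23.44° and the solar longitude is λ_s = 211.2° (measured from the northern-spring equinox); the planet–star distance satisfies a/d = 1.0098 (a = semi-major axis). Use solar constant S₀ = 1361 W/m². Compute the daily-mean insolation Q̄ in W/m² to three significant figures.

Solar declination: sin δ = sin ε · sin λ_s = sin 23.44° × sin 211.2° = -0.20607, so δ = -11.892°.
cos H₀ = −tan(+44.8°) tan(-11.892°) = 0.2091, H₀ = 1.3601 rad.
Bracket: H₀ sin φ sin δ + cos φ cos δ sin H₀ = 1.3601×0.70463×-0.20607 + 0.70957×0.97854×0.97789 = -0.197491 + 0.678991 = 0.481500.
Inverse-square distance factor (a/d)² = 1.0098² = 1.019696.
Q̄ = (S₀/π) × 1.019696 × [bracket] = (1361/π) × 1.019696 × 0.481500 = 212.7 W/m².

Q̄ ≈ 213 W/m²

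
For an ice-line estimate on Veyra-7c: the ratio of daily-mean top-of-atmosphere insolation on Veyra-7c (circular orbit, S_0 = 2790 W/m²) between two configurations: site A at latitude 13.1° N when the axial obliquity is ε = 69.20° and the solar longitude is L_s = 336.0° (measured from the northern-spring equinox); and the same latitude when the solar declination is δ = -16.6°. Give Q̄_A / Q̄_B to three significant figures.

Q̄_A / Q̄_B ≈ 0.923

— Configuration A (ϕ=+13.1°):
Solar declination: sin δ = sin ε · sin L_s = sin 69.20° × sin 336.0° = -0.38023, so δ = -22.348°.
cos h₀ = −tan(+13.1°) tan(-22.348°) = 0.0957, h₀ = 1.4750 rad.
Bracket: h₀ sin ϕ sin δ + cos ϕ cos δ sin h₀ = 1.4750×0.22665×-0.38023 + 0.97398×0.92489×0.99541 = -0.127114 + 0.896690 = 0.769576.
Q̄ = (S_0/π) × [bracket] = (2790/π) × 0.769576 = 683.45 W/m².
— Configuration B (ϕ=+13.1°):
cos h₀ = −tan(+13.1°) tan(-16.600°) = 0.0694, h₀ = 1.5014 rad.
Bracket: h₀ sin ϕ sin δ + cos ϕ cos δ sin h₀ = 1.5014×0.22665×-0.28569 + 0.97398×0.95832×0.99759 = -0.097218 + 0.931135 = 0.833917.
Q̄ = (S_0/π) × [bracket] = (2790/π) × 0.833917 = 740.59 W/m².
Ratio Q̄_A / Q̄_B = 683.45 / 740.59 = 0.9228.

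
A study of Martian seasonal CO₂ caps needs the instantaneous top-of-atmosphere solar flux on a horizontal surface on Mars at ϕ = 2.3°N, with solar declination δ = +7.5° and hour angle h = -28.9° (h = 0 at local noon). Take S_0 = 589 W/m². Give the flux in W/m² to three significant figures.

514 W/m²

cos θ_z = sin ϕ sin δ + cos ϕ cos δ cos h = 0.005238 + 0.867276 = 0.872514.
Flux = S_0 · cos θ_z = 589 × 0.872514 = 513.9 W/m².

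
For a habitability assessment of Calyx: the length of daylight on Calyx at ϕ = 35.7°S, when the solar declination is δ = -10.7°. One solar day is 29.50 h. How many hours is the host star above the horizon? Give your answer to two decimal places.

16.03 h

cos h₀ = −tan ϕ · tan δ = −tan(-35.7°) × tan(-10.700°) = -0.1358, so h₀ = 1.7070 rad = 97.80°.
Daylight = 2h₀/(2π) × 29.50 h = (1.7070/π) × 29.50 = 16.03 h.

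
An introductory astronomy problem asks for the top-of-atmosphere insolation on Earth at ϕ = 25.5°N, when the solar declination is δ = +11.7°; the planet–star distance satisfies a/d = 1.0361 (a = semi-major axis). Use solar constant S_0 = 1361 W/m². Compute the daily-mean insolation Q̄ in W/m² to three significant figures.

Q̄ ≈ 477 W/m²

cos h₀ = −tan(+25.5°) tan(+11.700°) = -0.0988, h₀ = 1.6697 rad.
Bracket: h₀ sin ϕ sin δ + cos ϕ cos δ sin h₀ = 1.6697×0.43051×0.20279 + 0.90259×0.97922×0.99511 = 0.145770 + 0.879512 = 1.025282.
Inverse-square distance factor (a/d)² = 1.0361² = 1.073503.
Q̄ = (S_0/π) × 1.073503 × [bracket] = (1361/π) × 1.073503 × 1.025282 = 476.8 W/m².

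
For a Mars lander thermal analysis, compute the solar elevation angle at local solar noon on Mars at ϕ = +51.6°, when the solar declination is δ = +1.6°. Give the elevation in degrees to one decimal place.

40.0°

At local noon the hour angle is zero, so the zenith angle equals |ϕ − δ| = |+51.6° − (+1.600°)| = 50.000°.
Elevation = 90° − 50.000° = 40.0°.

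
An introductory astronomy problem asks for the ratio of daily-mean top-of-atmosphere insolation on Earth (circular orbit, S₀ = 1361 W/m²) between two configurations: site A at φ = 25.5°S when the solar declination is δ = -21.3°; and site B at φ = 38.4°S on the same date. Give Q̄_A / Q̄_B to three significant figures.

— Configuration A (φ=-25.5°):
cos H₀ = −tan(-25.5°) tan(-21.300°) = -0.1860, H₀ = 1.7579 rad.
Bracket: H₀ sin φ sin δ + cos φ cos δ sin H₀ = 1.7579×-0.43051×-0.36325 + 0.90259×0.93169×0.98256 = 0.274905 + 0.826268 = 1.101173.
Q̄ = (S₀/π) × [bracket] = (1361/π) × 1.101173 = 477.05 W/m².
— Configuration B (φ=-38.4°):
cos H₀ = −tan(-38.4°) tan(-21.300°) = -0.3090, H₀ = 1.8850 rad.
Bracket: H₀ sin φ sin δ + cos φ cos δ sin H₀ = 1.8850×-0.62115×-0.36325 + 0.78369×0.93169×0.95106 = 0.425318 + 0.694422 = 1.119740.
Q̄ = (S₀/π) × [bracket] = (1361/π) × 1.119740 = 485.09 W/m².
Ratio Q̄_A / Q̄_B = 477.05 / 485.09 = 0.9834.

Q̄_A / Q̄_B ≈ 0.983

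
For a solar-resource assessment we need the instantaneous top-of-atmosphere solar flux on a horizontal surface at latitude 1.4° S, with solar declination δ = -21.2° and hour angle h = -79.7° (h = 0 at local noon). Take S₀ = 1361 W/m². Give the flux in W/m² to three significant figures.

cos θ_z = sin φ sin δ + cos φ cos δ cos h = 0.008835 + 0.166652 = 0.175487.
Flux = S₀ · cos θ_z = 1361 × 0.175487 = 238.8 W/m².

239 W/m²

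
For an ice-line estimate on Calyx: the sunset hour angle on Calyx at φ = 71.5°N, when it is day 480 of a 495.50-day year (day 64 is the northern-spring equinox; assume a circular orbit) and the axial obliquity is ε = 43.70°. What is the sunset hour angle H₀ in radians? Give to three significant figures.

Solar longitude: λ_s = 360° × (480 − 64)/495.50 = 302.240°.
sin δ = sin 43.70° × sin 302.240° = -0.58436, so δ = -35.758°.
cos H₀ = −tan φ · tan δ = 2.1522 ≥ 1, so the host star never rises (polar night) and H₀ = 0.

H₀ = 0.00 rad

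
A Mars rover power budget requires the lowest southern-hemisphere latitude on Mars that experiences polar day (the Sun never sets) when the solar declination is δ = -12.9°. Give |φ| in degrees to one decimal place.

Polar day requires cos H₀ = −tan φ tan δ ≤ −1, i.e. tan φ tan δ ≥ 1.
The boundary is |tan φ| · |tan δ| = 1, so |φ| = 90° − |δ| = 90° − 12.9° = 77.1° in the southern hemisphere.

|φ| = 77.1°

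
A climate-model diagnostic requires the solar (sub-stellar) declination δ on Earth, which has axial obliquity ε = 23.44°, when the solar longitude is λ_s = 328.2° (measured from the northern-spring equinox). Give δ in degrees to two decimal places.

sin δ = sin ε · sin λ_s = sin 23.44° × sin 328.2° = -0.209617.
δ = arcsin(-0.209617) = -12.10°.

δ = -12.10°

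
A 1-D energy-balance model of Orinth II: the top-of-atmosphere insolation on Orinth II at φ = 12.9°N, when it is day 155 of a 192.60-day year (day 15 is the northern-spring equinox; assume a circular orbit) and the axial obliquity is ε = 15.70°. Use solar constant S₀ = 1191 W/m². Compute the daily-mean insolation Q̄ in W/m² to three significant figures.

Solar longitude: λ_s = 360° × (155 − 15)/192.60 = 261.682°.
sin δ = sin 15.70° × sin 261.682° = -0.26775, so δ = -15.531°.
cos H₀ = −tan(+12.9°) tan(-15.531°) = 0.0636, H₀ = 1.5071 rad.
Bracket: H₀ sin φ sin δ + cos φ cos δ sin H₀ = 1.5071×0.22325×-0.26775 + 0.97476×0.96349×0.99797 = -0.090087 + 0.937265 = 0.847178.
Q̄ = (S₀/π) × [bracket] = (1191/π) × 0.847178 = 321.2 W/m².

Q̄ ≈ 321 W/m²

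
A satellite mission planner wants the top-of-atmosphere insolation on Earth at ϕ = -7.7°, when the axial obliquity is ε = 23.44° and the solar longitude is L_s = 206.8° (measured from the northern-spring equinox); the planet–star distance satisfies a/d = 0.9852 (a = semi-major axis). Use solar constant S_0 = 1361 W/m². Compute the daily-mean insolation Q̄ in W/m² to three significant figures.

Q̄ ≈ 426 W/m²

Solar declination: sin δ = sin ε · sin L_s = sin 23.44° × sin 206.8° = -0.17935, so δ = -10.332°.
cos h₀ = −tan(-7.7°) tan(-10.332°) = -0.0246, h₀ = 1.5954 rad.
Bracket: h₀ sin ϕ sin δ + cos ϕ cos δ sin h₀ = 1.5954×-0.13399×-0.17935 + 0.99098×0.98378×0.99970 = 0.038339 + 0.974614 = 1.012953.
Inverse-square distance factor (a/d)² = 0.9852² = 0.970619.
Q̄ = (S_0/π) × 0.970619 × [bracket] = (1361/π) × 0.970619 × 1.012953 = 425.9 W/m².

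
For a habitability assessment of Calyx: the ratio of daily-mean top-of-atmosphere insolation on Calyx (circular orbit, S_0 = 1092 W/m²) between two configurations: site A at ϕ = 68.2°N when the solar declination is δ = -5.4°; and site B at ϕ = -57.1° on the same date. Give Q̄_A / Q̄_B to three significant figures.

Q̄_A / Q̄_B ≈ 0.362

— Configuration A (ϕ=+68.2°):
cos h₀ = −tan(+68.2°) tan(-5.400°) = 0.2363, h₀ = 1.3322 rad.
Bracket: h₀ sin ϕ sin δ + cos ϕ cos δ sin h₀ = 1.3322×0.92849×-0.09411 + 0.37137×0.99556×0.97167 = -0.116408 + 0.359247 = 0.242839.
Q̄ = (S_0/π) × [bracket] = (1092/π) × 0.242839 = 84.409 W/m².
— Configuration B (ϕ=-57.1°):
cos h₀ = −tan(-57.1°) tan(-5.400°) = -0.1461, h₀ = 1.7174 rad.
Bracket: h₀ sin ϕ sin δ + cos ϕ cos δ sin h₀ = 1.7174×-0.83962×-0.09411 + 0.54317×0.99556×0.98927 = 0.135703 + 0.534956 = 0.670659.
Q̄ = (S_0/π) × [bracket] = (1092/π) × 0.670659 = 233.12 W/m².
Ratio Q̄_A / Q̄_B = 84.409 / 233.12 = 0.3621.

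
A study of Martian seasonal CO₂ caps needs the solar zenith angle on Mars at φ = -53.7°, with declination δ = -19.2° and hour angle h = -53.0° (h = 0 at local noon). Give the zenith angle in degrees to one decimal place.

cos θ_z = sin φ sin δ + cos φ cos δ cos h = 0.265043 + 0.336465 = 0.601508.
θ_z = arccos(0.601508) = 53.0°.

θ_z = 53.0°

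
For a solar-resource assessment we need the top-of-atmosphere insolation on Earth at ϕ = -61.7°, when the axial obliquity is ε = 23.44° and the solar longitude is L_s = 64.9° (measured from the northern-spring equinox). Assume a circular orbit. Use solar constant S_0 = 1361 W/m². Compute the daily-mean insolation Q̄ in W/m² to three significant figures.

Solar declination: sin δ = sin ε · sin L_s = sin 23.44° × sin 64.9° = 0.36022, so δ = +21.114°.
cos h₀ = −tan(-61.7°) tan(+21.114°) = 0.7172, h₀ = 0.7711 rad.
Bracket: h₀ sin ϕ sin δ + cos ϕ cos δ sin h₀ = 0.7711×-0.88048×0.36022 + 0.47409×0.93287×0.69691 = -0.244567 + 0.308218 = 0.063651.
Q̄ = (S_0/π) × [bracket] = (1361/π) × 0.063651 = 27.57 W/m².

Q̄ ≈ 27.6 W/m²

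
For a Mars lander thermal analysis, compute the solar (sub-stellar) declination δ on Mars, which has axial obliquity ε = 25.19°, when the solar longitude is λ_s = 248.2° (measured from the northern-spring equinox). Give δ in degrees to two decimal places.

δ = -23.28°

sin δ = sin ε · sin λ_s = sin 25.19° × sin 248.2° = -0.395183.
δ = arcsin(-0.395183) = -23.28°.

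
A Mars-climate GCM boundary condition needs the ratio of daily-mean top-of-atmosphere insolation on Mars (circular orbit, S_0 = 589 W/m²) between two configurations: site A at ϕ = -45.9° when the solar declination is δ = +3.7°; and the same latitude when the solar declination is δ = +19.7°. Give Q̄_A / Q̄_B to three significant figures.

— Configuration A (ϕ=-45.9°):
cos h₀ = −tan(-45.9°) tan(+3.700°) = 0.0667, h₀ = 1.5040 rad.
Bracket: h₀ sin ϕ sin δ + cos ϕ cos δ sin h₀ = 1.5040×-0.71813×0.06453 + 0.69591×0.99792×0.99777 = -0.069697 + 0.692914 = 0.623217.
Q̄ = (S_0/π) × [bracket] = (589/π) × 0.623217 = 116.84 W/m².
— Configuration B (ϕ=-45.9°):
cos h₀ = −tan(-45.9°) tan(+19.700°) = 0.3695, h₀ = 1.1923 rad.
Bracket: h₀ sin ϕ sin δ + cos ϕ cos δ sin h₀ = 1.1923×-0.71813×0.33710 + 0.69591×0.94147×0.92924 = -0.288634 + 0.608818 = 0.320184.
Q̄ = (S_0/π) × [bracket] = (589/π) × 0.320184 = 60.030 W/m².
Ratio Q̄_A / Q̄_B = 116.84 / 60.030 = 1.946.

Q̄_A / Q̄_B ≈ 1.95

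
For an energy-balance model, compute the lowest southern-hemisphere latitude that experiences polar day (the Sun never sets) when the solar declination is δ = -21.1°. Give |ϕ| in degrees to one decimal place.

|ϕ| = 68.9°

Polar day requires cos h₀ = −tan ϕ tan δ ≤ −1, i.e. tan ϕ tan δ ≥ 1.
The boundary is |tan ϕ| · |tan δ| = 1, so |ϕ| = 90° − |δ| = 90° − 21.1° = 68.9° in the southern hemisphere.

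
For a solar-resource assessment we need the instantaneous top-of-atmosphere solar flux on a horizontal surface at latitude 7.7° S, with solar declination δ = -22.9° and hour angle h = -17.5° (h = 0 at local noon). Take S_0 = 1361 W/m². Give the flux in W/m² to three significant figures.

cos θ_z = sin ϕ sin δ + cos ϕ cos δ cos h = 0.052137 + 0.870628 = 0.922765.
Flux = S_0 · cos θ_z = 1361 × 0.922765 = 1256 W/m².

1.26e+03 W/m²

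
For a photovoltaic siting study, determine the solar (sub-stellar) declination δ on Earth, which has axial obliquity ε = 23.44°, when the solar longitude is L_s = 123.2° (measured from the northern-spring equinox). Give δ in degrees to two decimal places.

sin δ = sin ε · sin L_s = sin 23.44° × sin 123.2° = 0.332855.
δ = arcsin(0.332855) = +19.44°.

δ = +19.44°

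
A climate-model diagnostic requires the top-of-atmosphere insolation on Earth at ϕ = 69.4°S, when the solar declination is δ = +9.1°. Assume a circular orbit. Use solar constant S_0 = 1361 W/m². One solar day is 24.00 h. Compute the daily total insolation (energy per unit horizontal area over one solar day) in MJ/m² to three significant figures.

cos h₀ = −tan(-69.4°) tan(+9.100°) = 0.4261, h₀ = 1.1306 rad.
Bracket: h₀ sin ϕ sin δ + cos ϕ cos δ sin h₀ = 1.1306×-0.93606×0.15816 + 0.35184×0.98741×0.90466 = -0.167382 + 0.314288 = 0.146906.
Q̄ = (S_0/π) × [bracket] = (1361/π) × 0.146906 = 63.643 W/m².
Daily total = Q̄ × 24.00 h × 3600 s/h = 63.643 × 24.00 × 3600 / 10⁶ = 5.499 MJ/m².

5.50 MJ/m²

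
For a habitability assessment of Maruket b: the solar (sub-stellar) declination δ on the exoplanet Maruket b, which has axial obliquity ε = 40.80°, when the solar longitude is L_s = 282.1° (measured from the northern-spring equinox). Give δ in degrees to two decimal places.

sin δ = sin ε · sin L_s = sin 40.80° × sin 282.1° = -0.638904.
δ = arcsin(-0.638904) = -39.71°.

δ = -39.71°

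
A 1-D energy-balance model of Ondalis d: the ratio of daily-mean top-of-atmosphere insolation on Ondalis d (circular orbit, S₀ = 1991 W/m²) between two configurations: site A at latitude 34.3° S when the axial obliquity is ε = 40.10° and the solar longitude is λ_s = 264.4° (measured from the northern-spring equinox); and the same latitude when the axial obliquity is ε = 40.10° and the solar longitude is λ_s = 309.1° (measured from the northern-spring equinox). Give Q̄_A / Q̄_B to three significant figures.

Q̄_A / Q̄_B ≈ 1.08

— Configuration A (φ=-34.3°):
Solar declination: sin δ = sin ε · sin λ_s = sin 40.10° × sin 264.4° = -0.64105, so δ = -39.870°.
cos H₀ = −tan(-34.3°) tan(-39.870°) = -0.5698, H₀ = 2.1770 rad.
Bracket: H₀ sin φ sin δ + cos φ cos δ sin H₀ = 2.1770×-0.56353×-0.64105 + 0.82610×0.76750×0.82181 = 0.786443 + 0.521054 = 1.307497.
Q̄ = (S₀/π) × [bracket] = (1991/π) × 1.307497 = 828.63 W/m².
— Configuration B (φ=-34.3°):
Solar declination: sin δ = sin ε · sin λ_s = sin 40.10° × sin 309.1° = -0.49987, so δ = -29.991°.
cos H₀ = −tan(-34.3°) tan(-29.991°) = -0.3937, H₀ = 1.9755 rad.
Bracket: H₀ sin φ sin δ + cos φ cos δ sin H₀ = 1.9755×-0.56353×-0.49987 + 0.82610×0.86610×0.91924 = 0.556482 + 0.657703 = 1.214185.
Q̄ = (S₀/π) × [bracket] = (1991/π) × 1.214185 = 769.50 W/m².
Ratio Q̄_A / Q̄_B = 828.63 / 769.50 = 1.077.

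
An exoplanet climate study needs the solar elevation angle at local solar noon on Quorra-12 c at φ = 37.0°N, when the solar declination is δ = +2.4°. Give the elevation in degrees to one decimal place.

At local noon the hour angle is zero, so the zenith angle equals |φ − δ| = |+37.0° − (+2.400°)| = 34.600°.
Elevation = 90° − 34.600° = 55.4°.

55.4°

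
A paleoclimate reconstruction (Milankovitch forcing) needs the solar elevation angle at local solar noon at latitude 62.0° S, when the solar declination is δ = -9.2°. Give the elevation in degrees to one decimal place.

At local noon the hour angle is zero, so the zenith angle equals |φ − δ| = |-62.0° − (-9.200°)| = 52.800°.
Elevation = 90° − 52.800° = 37.2°.

37.2°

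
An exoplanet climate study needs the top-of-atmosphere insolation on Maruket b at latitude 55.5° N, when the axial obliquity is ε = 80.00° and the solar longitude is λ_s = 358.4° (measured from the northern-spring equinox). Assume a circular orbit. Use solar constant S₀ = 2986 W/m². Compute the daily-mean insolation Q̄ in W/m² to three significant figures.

Solar declination: sin δ = sin ε · sin λ_s = sin 80.00° × sin 358.4° = -0.02750, so δ = -1.576°.
cos H₀ = −tan(+55.5°) tan(-1.576°) = 0.0400, H₀ = 1.5308 rad.
Bracket: H₀ sin φ sin δ + cos φ cos δ sin H₀ = 1.5308×0.82413×-0.02750 + 0.56641×0.99962×0.99920 = -0.034693 + 0.565742 = 0.531049.
Q̄ = (S₀/π) × [bracket] = (2986/π) × 0.531049 = 504.7 W/m².

Q̄ ≈ 505 W/m²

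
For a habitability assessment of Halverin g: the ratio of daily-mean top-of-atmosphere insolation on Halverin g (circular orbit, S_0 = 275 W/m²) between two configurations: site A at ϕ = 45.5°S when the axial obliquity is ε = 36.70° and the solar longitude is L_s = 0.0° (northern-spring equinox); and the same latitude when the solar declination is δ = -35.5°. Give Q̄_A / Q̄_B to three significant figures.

Q̄_A / Q̄_B ≈ 0.508

— Configuration A (ϕ=-45.5°):
Solar declination: sin δ = sin ε · sin L_s = sin 36.70° × sin 0.0° = 0.00000, so δ = +0.000°.
cos h₀ = −tan(-45.5°) tan(+0.000°) = 0.0000, h₀ = 1.5708 rad.
Bracket: h₀ sin ϕ sin δ + cos ϕ cos δ sin h₀ = 1.5708×-0.71325×0.00000 + 0.70091×1.00000×1.00000 = -0.000000 + 0.700910 = 0.700910.
Q̄ = (S_0/π) × [bracket] = (275/π) × 0.700910 = 61.354 W/m².
— Configuration B (ϕ=-45.5°):
cos h₀ = −tan(-45.5°) tan(-35.500°) = -0.7259, h₀ = 2.3831 rad.
Bracket: h₀ sin ϕ sin δ + cos ϕ cos δ sin h₀ = 2.3831×-0.71325×-0.58070 + 0.70091×0.81412×0.68785 = 0.987043 + 0.392504 = 1.379547.
Q̄ = (S_0/π) × [bracket] = (275/π) × 1.379547 = 120.76 W/m².
Ratio Q̄_A / Q̄_B = 61.354 / 120.76 = 0.5081.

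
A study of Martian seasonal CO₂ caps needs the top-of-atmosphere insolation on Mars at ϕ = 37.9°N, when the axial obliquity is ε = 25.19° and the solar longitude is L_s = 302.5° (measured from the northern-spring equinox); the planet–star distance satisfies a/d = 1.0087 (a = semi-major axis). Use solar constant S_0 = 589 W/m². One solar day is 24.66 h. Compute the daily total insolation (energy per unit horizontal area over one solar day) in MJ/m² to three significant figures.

7.17 MJ/m²

Solar declination: sin δ = sin ε · sin L_s = sin 25.19° × sin 302.5° = -0.35897, so δ = -21.037°.
cos h₀ = −tan(+37.9°) tan(-21.037°) = 0.2994, h₀ = 1.2667 rad.
Bracket: h₀ sin ϕ sin δ + cos ϕ cos δ sin h₀ = 1.2667×0.61429×-0.35897 + 0.78908×0.93335×0.95413 = -0.279322 + 0.702705 = 0.423383.
Inverse-square distance factor (a/d)² = 1.0087² = 1.017476.
Q̄ = (S_0/π) × 1.017476 × [bracket] = (589/π) × 1.017476 × 0.423383 = 80.765 W/m².
Daily total = Q̄ × 24.66 h × 3600 s/h = 80.765 × 24.66 × 3600 / 10⁶ = 7.170 MJ/m².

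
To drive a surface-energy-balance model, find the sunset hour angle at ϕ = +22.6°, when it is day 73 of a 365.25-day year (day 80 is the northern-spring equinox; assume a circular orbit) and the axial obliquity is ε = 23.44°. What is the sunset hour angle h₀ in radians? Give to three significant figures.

h₀ = 1.55 rad

Solar longitude: L_s = 360° × (73 − 80)/365.25 = -6.899°, i.e. -6.899° + 360° = 353.101°.
sin δ = sin 23.44° × sin 353.101° = -0.04778, so δ = -2.739°.
cos h₀ = −tan ϕ · tan δ = −tan(+22.6°) × tan(-2.739°) = 0.0199, so h₀ = 1.5509 rad = 88.86°.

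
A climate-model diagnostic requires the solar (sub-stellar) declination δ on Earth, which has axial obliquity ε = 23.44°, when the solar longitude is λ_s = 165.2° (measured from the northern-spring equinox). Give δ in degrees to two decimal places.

δ = +5.83°

sin δ = sin ε · sin λ_s = sin 23.44° × sin 165.2° = 0.101613.
δ = arcsin(0.101613) = +5.83°.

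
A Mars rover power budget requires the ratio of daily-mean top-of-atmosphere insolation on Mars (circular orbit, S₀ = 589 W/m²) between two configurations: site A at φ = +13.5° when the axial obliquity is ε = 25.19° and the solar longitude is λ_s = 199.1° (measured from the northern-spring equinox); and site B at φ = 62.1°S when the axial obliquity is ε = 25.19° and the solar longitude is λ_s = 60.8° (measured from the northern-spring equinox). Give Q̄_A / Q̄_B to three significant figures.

Q̄_A / Q̄_B ≈ 18.2

— Configuration A (φ=+13.5°):
Solar declination: sin δ = sin ε · sin λ_s = sin 25.19° × sin 199.1° = -0.13927, so δ = -8.006°.
cos H₀ = −tan(+13.5°) tan(-8.006°) = 0.0338, H₀ = 1.5370 rad.
Bracket: H₀ sin φ sin δ + cos φ cos δ sin H₀ = 1.5370×0.23345×-0.13927 + 0.97237×0.99025×0.99943 = -0.049972 + 0.962341 = 0.912369.
Q̄ = (S₀/π) × [bracket] = (589/π) × 0.912369 = 171.06 W/m².
— Configuration B (φ=-62.1°):
Solar declination: sin δ = sin ε · sin λ_s = sin 25.19° × sin 60.8° = 0.37153, so δ = +21.810°.
cos H₀ = −tan(-62.1°) tan(+21.810°) = 0.7558, H₀ = 0.7139 rad.
Bracket: H₀ sin φ sin δ + cos φ cos δ sin H₀ = 0.7139×-0.88377×0.37153 + 0.46793×0.92842×0.65479 = -0.234407 + 0.284464 = 0.050057.
Q̄ = (S₀/π) × [bracket] = (589/π) × 0.050057 = 9.3849 W/m².
Ratio Q̄_A / Q̄_B = 171.06 / 9.3849 = 18.23.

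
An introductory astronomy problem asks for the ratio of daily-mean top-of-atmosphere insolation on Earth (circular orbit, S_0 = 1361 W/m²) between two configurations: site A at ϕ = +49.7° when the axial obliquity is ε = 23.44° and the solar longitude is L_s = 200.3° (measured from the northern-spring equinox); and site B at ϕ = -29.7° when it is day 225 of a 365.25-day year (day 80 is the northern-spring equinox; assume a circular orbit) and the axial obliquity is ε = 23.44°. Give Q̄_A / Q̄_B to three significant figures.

— Configuration A (ϕ=+49.7°):
Solar declination: sin δ = sin ε · sin L_s = sin 23.44° × sin 200.3° = -0.13801, so δ = -7.933°.
cos h₀ = −tan(+49.7°) tan(-7.933°) = 0.1643, h₀ = 1.4057 rad.
Bracket: h₀ sin ϕ sin δ + cos ϕ cos δ sin h₀ = 1.4057×0.76267×-0.13801 + 0.64679×0.99043×0.98641 = -0.147958 + 0.631894 = 0.483936.
Q̄ = (S_0/π) × [bracket] = (1361/π) × 0.483936 = 209.65 W/m².
— Configuration B (ϕ=-29.7°):
Solar longitude: L_s = 360° × (225 − 80)/365.25 = 142.916°.
sin δ = sin 23.44° × sin 142.916° = 0.23986, so δ = +13.878°.
cos h₀ = −tan(-29.7°) tan(+13.878°) = 0.1409, h₀ = 1.4294 rad.
Bracket: h₀ sin ϕ sin δ + cos ϕ cos δ sin h₀ = 1.4294×-0.49546×0.23986 + 0.86863×0.97081×0.99002 = -0.169871 + 0.834859 = 0.664988.
Q̄ = (S_0/π) × [bracket] = (1361/π) × 0.664988 = 288.09 W/m².
Ratio Q̄_A / Q̄_B = 209.65 / 288.09 = 0.7277.

Q̄_A / Q̄_B ≈ 0.728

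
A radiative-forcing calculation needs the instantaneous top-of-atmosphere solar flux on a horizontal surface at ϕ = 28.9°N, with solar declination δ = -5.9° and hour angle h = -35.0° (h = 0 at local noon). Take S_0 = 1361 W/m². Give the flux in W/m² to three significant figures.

903 W/m²

cos θ_z = sin ϕ sin δ + cos ϕ cos δ cos h = -0.049678 + 0.713340 = 0.663662.
Flux = S_0 · cos θ_z = 1361 × 0.663662 = 903.2 W/m².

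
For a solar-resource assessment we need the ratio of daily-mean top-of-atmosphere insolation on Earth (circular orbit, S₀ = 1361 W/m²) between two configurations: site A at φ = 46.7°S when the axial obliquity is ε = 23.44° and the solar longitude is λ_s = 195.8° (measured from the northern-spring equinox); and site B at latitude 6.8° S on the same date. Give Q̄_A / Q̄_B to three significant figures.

— Configuration A (φ=-46.7°):
Solar declination: sin δ = sin ε · sin λ_s = sin 23.44° × sin 195.8° = -0.10831, so δ = -6.218°.
cos H₀ = −tan(-46.7°) tan(-6.218°) = -0.1156, H₀ = 1.6867 rad.
Bracket: H₀ sin φ sin δ + cos φ cos δ sin H₀ = 1.6867×-0.72777×-0.10831 + 0.68582×0.99412×0.99329 = 0.132954 + 0.677213 = 0.810167.
Q̄ = (S₀/π) × [bracket] = (1361/π) × 0.810167 = 350.98 W/m².
— Configuration B (φ=-6.8°):
cos H₀ = −tan(-6.8°) tan(-6.218°) = -0.0130, H₀ = 1.5838 rad.
Bracket: H₀ sin φ sin δ + cos φ cos δ sin H₀ = 1.5838×-0.11840×-0.10831 + 0.99297×0.99412×0.99992 = 0.020310 + 0.987052 = 1.007362.
Q̄ = (S₀/π) × [bracket] = (1361/π) × 1.007362 = 436.41 W/m².
Ratio Q̄_A / Q̄_B = 350.98 / 436.41 = 0.8042.

Q̄_A / Q̄_B ≈ 0.804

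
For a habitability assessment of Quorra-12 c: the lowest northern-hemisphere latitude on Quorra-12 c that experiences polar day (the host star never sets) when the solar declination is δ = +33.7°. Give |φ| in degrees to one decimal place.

|φ| = 56.3°

Polar day requires cos H₀ = −tan φ tan δ ≤ −1, i.e. tan φ tan δ ≥ 1.
The boundary is |tan φ| · |tan δ| = 1, so |φ| = 90° − |δ| = 90° − 33.7° = 56.3° in the northern hemisphere.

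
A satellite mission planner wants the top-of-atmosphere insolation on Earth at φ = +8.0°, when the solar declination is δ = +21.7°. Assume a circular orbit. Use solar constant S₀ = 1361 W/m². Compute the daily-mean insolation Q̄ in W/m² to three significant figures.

Q̄ ≈ 434 W/m²

cos H₀ = −tan(+8.0°) tan(+21.700°) = -0.0559, H₀ = 1.6268 rad.
Bracket: H₀ sin φ sin δ + cos φ cos δ sin H₀ = 1.6268×0.13917×0.36975 + 0.99027×0.92913×0.99843 = 0.083712 + 0.918645 = 1.002357.
Q̄ = (S₀/π) × [bracket] = (1361/π) × 1.002357 = 434.2 W/m².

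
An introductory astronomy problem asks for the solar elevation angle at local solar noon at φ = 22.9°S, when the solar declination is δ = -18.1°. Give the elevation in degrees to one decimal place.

At local noon the hour angle is zero, so the zenith angle equals |φ − δ| = |-22.9° − (-18.100°)| = 4.800°.
Elevation = 90° − 4.800° = 85.2°.

85.2°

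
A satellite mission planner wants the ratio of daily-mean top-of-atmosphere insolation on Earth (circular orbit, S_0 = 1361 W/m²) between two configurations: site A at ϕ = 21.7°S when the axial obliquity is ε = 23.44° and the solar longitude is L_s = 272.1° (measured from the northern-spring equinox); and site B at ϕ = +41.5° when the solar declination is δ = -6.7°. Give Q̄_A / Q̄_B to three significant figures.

— Configuration A (ϕ=-21.7°):
Solar declination: sin δ = sin ε · sin L_s = sin 23.44° × sin 272.1° = -0.39752, so δ = -23.423°.
cos h₀ = −tan(-21.7°) tan(-23.423°) = -0.1724, h₀ = 1.7441 rad.
Bracket: h₀ sin ϕ sin δ + cos ϕ cos δ sin h₀ = 1.7441×-0.36975×-0.39752 + 0.92913×0.91759×0.98503 = 0.256353 + 0.839798 = 1.096151.
Q̄ = (S_0/π) × [bracket] = (1361/π) × 1.096151 = 474.87 W/m².
— Configuration B (ϕ=+41.5°):
cos h₀ = −tan(+41.5°) tan(-6.700°) = 0.1039, h₀ = 1.4667 rad.
Bracket: h₀ sin ϕ sin δ + cos ϕ cos δ sin h₀ = 1.4667×0.66262×-0.11667 + 0.74896×0.99317×0.99458 = -0.113387 + 0.739813 = 0.626426.
Q̄ = (S_0/π) × [bracket] = (1361/π) × 0.626426 = 271.38 W/m².
Ratio Q̄_A / Q̄_B = 474.87 / 271.38 = 1.750.

Q̄_A / Q̄_B ≈ 1.75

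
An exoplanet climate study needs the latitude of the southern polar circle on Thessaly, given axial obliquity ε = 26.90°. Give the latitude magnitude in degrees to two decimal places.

63.10°

The polar circle is the lowest latitude that experiences at least one full rotation of continuous darkness at the northern-summer solstice; it lies at |ϕ| = 90° − ε = 90° − 26.90° = 63.10°.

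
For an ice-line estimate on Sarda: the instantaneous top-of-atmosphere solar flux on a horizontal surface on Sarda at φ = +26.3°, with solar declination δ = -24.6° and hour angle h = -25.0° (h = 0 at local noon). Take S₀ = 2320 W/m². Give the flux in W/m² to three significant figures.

cos θ_z = sin φ sin δ + cos φ cos δ cos h = -0.184442 + 0.738748 = 0.554306.
Flux = S₀ · cos θ_z = 2320 × 0.554306 = 1286 W/m².

1.29e+03 W/m²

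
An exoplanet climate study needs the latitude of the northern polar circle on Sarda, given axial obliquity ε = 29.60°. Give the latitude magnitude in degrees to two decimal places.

The polar circle is the lowest latitude that experiences at least one full rotation of continuous daylight at the northern-summer solstice; it lies at |ϕ| = 90° − ε = 90° − 29.60° = 60.40°.

60.40°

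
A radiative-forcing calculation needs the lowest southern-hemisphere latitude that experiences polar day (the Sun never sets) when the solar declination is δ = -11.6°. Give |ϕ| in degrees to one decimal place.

|ϕ| = 78.4°

Polar day requires cos h₀ = −tan ϕ tan δ ≤ −1, i.e. tan ϕ tan δ ≥ 1.
The boundary is |tan ϕ| · |tan δ| = 1, so |ϕ| = 90° − |δ| = 90° − 11.6° = 78.4° in the southern hemisphere.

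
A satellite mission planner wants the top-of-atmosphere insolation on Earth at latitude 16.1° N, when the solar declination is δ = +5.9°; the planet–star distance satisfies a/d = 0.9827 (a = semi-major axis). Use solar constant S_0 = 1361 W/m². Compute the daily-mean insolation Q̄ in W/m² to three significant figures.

Q̄ ≈ 419 W/m²

cos h₀ = −tan(+16.1°) tan(+5.900°) = -0.0298, h₀ = 1.6006 rad.
Bracket: h₀ sin ϕ sin δ + cos ϕ cos δ sin h₀ = 1.6006×0.27731×0.10279 + 0.96078×0.99470×0.99956 = 0.045625 + 0.955267 = 1.000892.
Inverse-square distance factor (a/d)² = 0.9827² = 0.965699.
Q̄ = (S_0/π) × 0.965699 × [bracket] = (1361/π) × 0.965699 × 1.000892 = 418.7 W/m².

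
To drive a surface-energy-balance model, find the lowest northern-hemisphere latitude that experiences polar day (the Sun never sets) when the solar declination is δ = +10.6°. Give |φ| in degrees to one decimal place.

Polar day requires cos H₀ = −tan φ tan δ ≤ −1, i.e. tan φ tan δ ≥ 1.
The boundary is |tan φ| · |tan δ| = 1, so |φ| = 90° − |δ| = 90° − 10.6° = 79.4° in the northern hemisphere.

|φ| = 79.4°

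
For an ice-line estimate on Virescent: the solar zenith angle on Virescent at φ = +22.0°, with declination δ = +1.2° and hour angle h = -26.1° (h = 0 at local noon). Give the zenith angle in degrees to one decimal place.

θ_z = 32.8°

cos θ_z = sin φ sin δ + cos φ cos δ cos h = 0.007845 + 0.832454 = 0.840299.
θ_z = arccos(0.840299) = 32.8°.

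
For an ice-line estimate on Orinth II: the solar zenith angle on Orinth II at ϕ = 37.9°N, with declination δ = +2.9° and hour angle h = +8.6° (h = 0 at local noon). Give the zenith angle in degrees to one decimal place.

θ_z = 35.9°

cos θ_z = sin ϕ sin δ + cos ϕ cos δ cos h = 0.031078 + 0.779213 = 0.810291.
θ_z = arccos(0.810291) = 35.9°.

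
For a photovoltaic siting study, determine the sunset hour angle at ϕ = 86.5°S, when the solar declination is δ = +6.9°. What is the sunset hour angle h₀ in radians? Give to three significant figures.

cos h₀ = −tan ϕ · tan δ = 1.9785 ≥ 1, so the Sun never rises (polar night) and h₀ = 0.

h₀ = 0.00 rad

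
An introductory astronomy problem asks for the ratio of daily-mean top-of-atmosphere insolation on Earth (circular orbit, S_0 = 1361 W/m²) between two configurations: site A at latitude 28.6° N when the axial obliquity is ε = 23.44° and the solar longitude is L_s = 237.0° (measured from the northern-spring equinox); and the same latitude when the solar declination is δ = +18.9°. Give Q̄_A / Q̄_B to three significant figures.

Q̄_A / Q̄_B ≈ 0.544

— Configuration A (ϕ=+28.6°):
Solar declination: sin δ = sin ε · sin L_s = sin 23.44° × sin 237.0° = -0.33361, so δ = -19.488°.
cos h₀ = −tan(+28.6°) tan(-19.488°) = 0.1929, h₀ = 1.3766 rad.
Bracket: h₀ sin ϕ sin δ + cos ϕ cos δ sin h₀ = 1.3766×0.47869×-0.33361 + 0.87798×0.94271×0.98121 = -0.219837 + 0.812128 = 0.592291.
Q̄ = (S_0/π) × [bracket] = (1361/π) × 0.592291 = 256.59 W/m².
— Configuration B (ϕ=+28.6°):
cos h₀ = −tan(+28.6°) tan(+18.900°) = -0.1867, h₀ = 1.7586 rad.
Bracket: h₀ sin ϕ sin δ + cos ϕ cos δ sin h₀ = 1.7586×0.47869×0.32392 + 0.87798×0.94609×0.98242 = 0.272684 + 0.816045 = 1.088729.
Q̄ = (S_0/π) × [bracket] = (1361/π) × 1.088729 = 471.66 W/m².
Ratio Q̄_A / Q̄_B = 256.59 / 471.66 = 0.5440.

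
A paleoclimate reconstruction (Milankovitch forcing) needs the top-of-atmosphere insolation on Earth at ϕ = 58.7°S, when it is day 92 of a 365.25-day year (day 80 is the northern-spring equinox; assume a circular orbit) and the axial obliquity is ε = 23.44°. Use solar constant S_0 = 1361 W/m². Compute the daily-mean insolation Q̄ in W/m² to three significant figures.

Solar longitude: L_s = 360° × (92 − 80)/365.25 = 11.828°.
sin δ = sin 23.44° × sin 11.828° = 0.08153, so δ = +4.677°.
cos h₀ = −tan(-58.7°) tan(+4.677°) = 0.1345, h₀ = 1.4358 rad.
Bracket: h₀ sin ϕ sin δ + cos ϕ cos δ sin h₀ = 1.4358×-0.85446×0.08153 + 0.51952×0.99667×0.99091 = -0.100024 + 0.513083 = 0.413059.
Q̄ = (S_0/π) × [bracket] = (1361/π) × 0.413059 = 178.9 W/m².

Q̄ ≈ 179 W/m²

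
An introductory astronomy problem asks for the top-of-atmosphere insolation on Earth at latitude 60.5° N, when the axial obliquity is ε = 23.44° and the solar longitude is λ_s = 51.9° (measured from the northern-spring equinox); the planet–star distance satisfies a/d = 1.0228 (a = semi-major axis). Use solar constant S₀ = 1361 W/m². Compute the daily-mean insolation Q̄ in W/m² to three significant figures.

Solar declination: sin δ = sin ε · sin λ_s = sin 23.44° × sin 51.9° = 0.31303, so δ = +18.242°.
cos H₀ = −tan(+60.5°) tan(+18.242°) = -0.5826, H₀ = 2.1927 rad.
Bracket: H₀ sin φ sin δ + cos φ cos δ sin H₀ = 2.1927×0.87036×0.31303 + 0.49242×0.94974×0.81279 = 0.597398 + 0.380118 = 0.977516.
Inverse-square distance factor (a/d)² = 1.0228² = 1.046120.
Q̄ = (S₀/π) × 1.046120 × [bracket] = (1361/π) × 1.046120 × 0.977516 = 443.0 W/m².

Q̄ ≈ 443 W/m²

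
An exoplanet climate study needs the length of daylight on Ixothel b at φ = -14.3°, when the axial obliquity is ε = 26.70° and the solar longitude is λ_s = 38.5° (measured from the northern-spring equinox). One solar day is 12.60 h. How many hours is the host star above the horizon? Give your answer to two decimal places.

Solar declination: sin δ = sin ε · sin λ_s = sin 26.70° × sin 38.5° = 0.27971, so δ = +16.243°.
cos H₀ = −tan φ · tan δ = −tan(-14.3°) × tan(+16.243°) = 0.0743, so H₀ = 1.4965 rad = 85.74°.
Daylight = 2H₀/(2π) × 12.60 h = (1.4965/π) × 12.60 = 6.00 h.

6.00 h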